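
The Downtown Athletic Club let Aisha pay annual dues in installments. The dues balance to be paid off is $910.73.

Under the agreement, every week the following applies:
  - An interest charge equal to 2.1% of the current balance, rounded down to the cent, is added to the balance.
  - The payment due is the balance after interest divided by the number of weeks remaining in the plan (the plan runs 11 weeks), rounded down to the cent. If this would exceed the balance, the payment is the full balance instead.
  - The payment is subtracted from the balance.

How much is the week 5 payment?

$91.85

Week 1: opening $910.73; interest $19.12 → $929.85; payment $84.53; balance $845.32
Week 2: opening $845.32; interest $17.75 → $863.07; payment $86.30; balance $776.77
Week 3: opening $776.77; interest $16.31 → $793.08; payment $88.12; balance $704.96
Week 4: opening $704.96; interest $14.80 → $719.76; payment $89.97; balance $629.79
Week 5: opening $629.79; interest $13.22 → $643.01; payment $91.85; balance $551.16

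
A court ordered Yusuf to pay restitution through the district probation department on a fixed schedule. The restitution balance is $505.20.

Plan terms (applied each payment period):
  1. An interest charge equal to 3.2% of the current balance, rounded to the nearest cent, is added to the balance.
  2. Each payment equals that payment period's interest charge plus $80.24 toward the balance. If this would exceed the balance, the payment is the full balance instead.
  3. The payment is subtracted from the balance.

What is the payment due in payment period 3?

Payment period 1: $505.20 +$16.17 interest = $521.37; pay $96.41 → $424.96
Payment period 2: $424.96 +$13.60 interest = $438.56; pay $93.84 → $344.72
Payment period 3: $344.72 +$11.03 interest = $355.75; pay $91.27 → $264.48

$91.27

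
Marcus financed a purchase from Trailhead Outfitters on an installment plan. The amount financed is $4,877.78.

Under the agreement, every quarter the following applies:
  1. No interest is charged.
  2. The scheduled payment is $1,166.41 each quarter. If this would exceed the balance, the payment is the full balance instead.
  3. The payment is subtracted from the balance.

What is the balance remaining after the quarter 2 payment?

$2,544.96

Quarter 1: opening $4,877.78; payment $1,166.41; balance $3,711.37
Quarter 2: opening $3,711.37; payment $1,166.41; balance $2,544.96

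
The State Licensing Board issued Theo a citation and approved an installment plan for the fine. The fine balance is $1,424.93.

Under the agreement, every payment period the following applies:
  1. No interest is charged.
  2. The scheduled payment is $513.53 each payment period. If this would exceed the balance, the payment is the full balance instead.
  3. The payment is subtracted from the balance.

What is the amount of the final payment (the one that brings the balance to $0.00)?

$397.87

Payment period 1: opening $1,424.93; payment $513.53; balance $911.40
Payment period 2: opening $911.40; payment $513.53; balance $397.87
Payment period 3: opening $397.87; payment $397.87; balance $0.00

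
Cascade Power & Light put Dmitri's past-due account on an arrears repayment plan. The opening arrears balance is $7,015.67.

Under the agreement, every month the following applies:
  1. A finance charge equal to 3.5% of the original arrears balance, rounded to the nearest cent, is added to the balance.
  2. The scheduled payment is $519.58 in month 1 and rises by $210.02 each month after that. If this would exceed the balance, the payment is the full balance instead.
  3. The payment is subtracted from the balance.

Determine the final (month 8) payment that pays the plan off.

Month 1: $7,015.67 +$245.55 interest = $7,261.22; pay $519.58 → $6,741.64
Month 2: $6,741.64 +$245.55 interest = $6,987.19; pay $729.60 → $6,257.59
Month 3: $6,257.59 +$245.55 interest = $6,503.14; pay $939.62 → $5,563.52
Month 4: $5,563.52 +$245.55 interest = $5,809.07; pay $1,149.64 → $4,659.43
Month 5: $4,659.43 +$245.55 interest = $4,904.98; pay $1,359.66 → $3,545.32
Month 6: $3,545.32 +$245.55 interest = $3,790.87; pay $1,569.68 → $2,221.19
Month 7: $2,221.19 +$245.55 interest = $2,466.74; pay $1,779.70 → $687.04
Month 8: $687.04 +$245.55 interest = $932.59; pay $932.59 → $0.00

$932.59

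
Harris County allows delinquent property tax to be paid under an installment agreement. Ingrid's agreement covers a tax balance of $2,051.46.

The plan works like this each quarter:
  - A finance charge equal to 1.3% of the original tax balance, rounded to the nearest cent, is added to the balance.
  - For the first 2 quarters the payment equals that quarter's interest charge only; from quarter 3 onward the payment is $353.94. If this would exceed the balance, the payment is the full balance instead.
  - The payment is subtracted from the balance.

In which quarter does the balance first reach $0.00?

Quarter 1: $2,051.46 +$26.67 interest = $2,078.13; pay $26.67 → $2,051.46
Quarter 2: $2,051.46 +$26.67 interest = $2,078.13; pay $26.67 → $2,051.46
Quarter 3: $2,051.46 +$26.67 interest = $2,078.13; pay $353.94 → $1,724.19
Quarter 4: $1,724.19 +$26.67 interest = $1,750.86; pay $353.94 → $1,396.92
Quarter 5: $1,396.92 +$26.67 interest = $1,423.59; pay $353.94 → $1,069.65
Quarter 6: $1,069.65 +$26.67 interest = $1,096.32; pay $353.94 → $742.38
Quarter 7: $742.38 +$26.67 interest = $769.05; pay $353.94 → $415.11
Quarter 8: $415.11 +$26.67 interest = $441.78; pay $353.94 → $87.84
Quarter 9: $87.84 +$26.67 interest = $114.51; pay $114.51 → $0.00
Balance reaches $0.00 in quarter 9.

9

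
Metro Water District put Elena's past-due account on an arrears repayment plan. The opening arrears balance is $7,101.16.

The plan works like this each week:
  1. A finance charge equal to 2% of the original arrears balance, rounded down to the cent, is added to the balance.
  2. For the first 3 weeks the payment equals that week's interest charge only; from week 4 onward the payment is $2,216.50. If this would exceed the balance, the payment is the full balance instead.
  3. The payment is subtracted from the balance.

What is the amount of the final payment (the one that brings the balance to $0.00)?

$1,019.74

# | Opening | Interest | Payment | End bal
1 | $7,101.16 | $142.02 | $142.02 | $7,101.16
2 | $7,101.16 | $142.02 | $142.02 | $7,101.16
3 | $7,101.16 | $142.02 | $142.02 | $7,101.16
4 | $7,101.16 | $142.02 | $2,216.50 | $5,026.68
5 | $5,026.68 | $142.02 | $2,216.50 | $2,952.20
6 | $2,952.20 | $142.02 | $2,216.50 | $877.72
7 | $877.72 | $142.02 | $1,019.74 | $0.00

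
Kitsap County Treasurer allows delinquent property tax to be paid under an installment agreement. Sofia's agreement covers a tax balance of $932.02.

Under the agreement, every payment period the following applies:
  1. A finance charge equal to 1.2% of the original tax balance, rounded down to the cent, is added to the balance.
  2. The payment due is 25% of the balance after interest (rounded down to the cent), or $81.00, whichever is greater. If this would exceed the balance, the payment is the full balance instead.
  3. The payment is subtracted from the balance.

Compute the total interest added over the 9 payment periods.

$100.62

Payment period 1: opening $932.02; interest $11.18 → $943.20; payment $235.80; balance $707.40
Payment period 2: opening $707.40; interest $11.18 → $718.58; payment $179.64; balance $538.94
Payment period 3: opening $538.94; interest $11.18 → $550.12; payment $137.53; balance $412.59
Payment period 4: opening $412.59; interest $11.18 → $423.77; payment $105.94; balance $317.83
Payment period 5: opening $317.83; interest $11.18 → $329.01; payment $82.25; balance $246.76
Payment period 6: opening $246.76; interest $11.18 → $257.94; payment $81.00; balance $176.94
Payment period 7: opening $176.94; interest $11.18 → $188.12; payment $81.00; balance $107.12
Payment period 8: opening $107.12; interest $11.18 → $118.30; payment $81.00; balance $37.30
Payment period 9: opening $37.30; interest $11.18 → $48.48; payment $48.48; balance $0.00
Total interest: $11.18 + $11.18 + $11.18 + $11.18 + $11.18 + $11.18 + $11.18 + $11.18 + $11.18 = $100.62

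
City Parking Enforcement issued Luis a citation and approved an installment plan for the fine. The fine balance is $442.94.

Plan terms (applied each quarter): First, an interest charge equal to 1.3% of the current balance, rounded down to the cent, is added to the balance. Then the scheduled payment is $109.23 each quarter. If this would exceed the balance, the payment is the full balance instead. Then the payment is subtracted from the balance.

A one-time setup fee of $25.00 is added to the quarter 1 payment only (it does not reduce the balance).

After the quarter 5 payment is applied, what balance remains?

# | Opening | Interest | Payment | Fee | End bal
1 | $442.94 | $5.75 | $109.23 | $25.00 | $339.46
2 | $339.46 | $4.41 | $109.23 | — | $234.64
3 | $234.64 | $3.05 | $109.23 | — | $128.46
4 | $128.46 | $1.66 | $109.23 | — | $20.89
5 | $20.89 | $0.27 | $21.16 | — | $0.00

$0.00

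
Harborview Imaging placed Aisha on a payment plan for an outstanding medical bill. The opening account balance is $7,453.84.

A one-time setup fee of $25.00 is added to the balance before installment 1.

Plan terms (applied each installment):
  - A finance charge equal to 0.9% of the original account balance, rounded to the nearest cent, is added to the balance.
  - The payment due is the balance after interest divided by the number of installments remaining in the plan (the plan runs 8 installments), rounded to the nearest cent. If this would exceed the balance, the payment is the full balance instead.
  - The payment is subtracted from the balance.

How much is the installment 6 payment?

$1,016.55

# | Opening | Interest | Payment | End bal
1 | $7,478.84 | $67.08 | $943.24 | $6,602.68
2 | $6,602.68 | $67.08 | $952.82 | $5,716.94
3 | $5,716.94 | $67.08 | $964.00 | $4,820.02
4 | $4,820.02 | $67.08 | $977.42 | $3,909.68
5 | $3,909.68 | $67.08 | $994.19 | $2,982.57
6 | $2,982.57 | $67.08 | $1,016.55 | $2,033.10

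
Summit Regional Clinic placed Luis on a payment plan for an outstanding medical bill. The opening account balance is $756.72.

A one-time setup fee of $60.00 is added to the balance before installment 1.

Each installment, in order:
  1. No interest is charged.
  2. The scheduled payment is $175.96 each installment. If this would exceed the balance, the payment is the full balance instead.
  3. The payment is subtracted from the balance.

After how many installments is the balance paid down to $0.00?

Installment 1: opening $816.72; payment $175.96; balance $640.76
Installment 2: opening $640.76; payment $175.96; balance $464.80
Installment 3: opening $464.80; payment $175.96; balance $288.84
Installment 4: opening $288.84; payment $175.96; balance $112.88
Installment 5: opening $112.88; payment $112.88; balance $0.00
Balance reaches $0.00 in installment 5.

5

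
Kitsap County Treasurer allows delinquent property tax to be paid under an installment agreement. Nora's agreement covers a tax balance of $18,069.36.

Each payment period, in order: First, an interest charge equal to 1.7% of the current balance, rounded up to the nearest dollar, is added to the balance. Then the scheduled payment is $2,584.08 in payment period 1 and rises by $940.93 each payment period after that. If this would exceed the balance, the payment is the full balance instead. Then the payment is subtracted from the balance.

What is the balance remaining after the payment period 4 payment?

$3,019.46

Payment period 1: $18,069.36 +$308.00 interest = $18,377.36; pay $2,584.08 → $15,793.28
Payment period 2: $15,793.28 +$269.00 interest = $16,062.28; pay $3,525.01 → $12,537.27
Payment period 3: $12,537.27 +$214.00 interest = $12,751.27; pay $4,465.94 → $8,285.33
Payment period 4: $8,285.33 +$141.00 interest = $8,426.33; pay $5,406.87 → $3,019.46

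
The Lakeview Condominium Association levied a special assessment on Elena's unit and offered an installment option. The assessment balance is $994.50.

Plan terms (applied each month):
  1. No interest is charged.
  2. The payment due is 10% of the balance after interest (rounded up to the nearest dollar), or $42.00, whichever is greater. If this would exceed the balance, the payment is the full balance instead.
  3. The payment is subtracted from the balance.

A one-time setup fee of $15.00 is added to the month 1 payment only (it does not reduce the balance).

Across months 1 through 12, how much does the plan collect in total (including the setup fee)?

$754.00

# | Opening | Payment | Fee | End bal
1 | $994.50 | $100.00 | $15.00 | $894.50
2 | $894.50 | $90.00 | — | $804.50
3 | $804.50 | $81.00 | — | $723.50
4 | $723.50 | $73.00 | — | $650.50
5 | $650.50 | $66.00 | — | $584.50
6 | $584.50 | $59.00 | — | $525.50
7 | $525.50 | $53.00 | — | $472.50
8 | $472.50 | $48.00 | — | $424.50
9 | $424.50 | $43.00 | — | $381.50
10 | $381.50 | $42.00 | — | $339.50
11 | $339.50 | $42.00 | — | $297.50
12 | $297.50 | $42.00 | — | $255.50
Total paid: $754.00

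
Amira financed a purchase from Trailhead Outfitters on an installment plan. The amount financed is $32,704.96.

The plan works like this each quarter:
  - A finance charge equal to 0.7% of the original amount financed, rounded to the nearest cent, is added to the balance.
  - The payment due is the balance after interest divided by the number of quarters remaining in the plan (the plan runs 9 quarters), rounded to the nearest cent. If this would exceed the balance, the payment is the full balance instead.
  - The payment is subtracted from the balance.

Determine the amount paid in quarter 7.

Quarter 1: $32,704.96 +$228.93 interest = $32,933.89; pay $3,659.32 → $29,274.57
Quarter 2: $29,274.57 +$228.93 interest = $29,503.50; pay $3,687.94 → $25,815.56
Quarter 3: $25,815.56 +$228.93 interest = $26,044.49; pay $3,720.64 → $22,323.85
Quarter 4: $22,323.85 +$228.93 interest = $22,552.78; pay $3,758.80 → $18,793.98
Quarter 5: $18,793.98 +$228.93 interest = $19,022.91; pay $3,804.58 → $15,218.33
Quarter 6: $15,218.33 +$228.93 interest = $15,447.26; pay $3,861.82 → $11,585.44
Quarter 7: $11,585.44 +$228.93 interest = $11,814.37; pay $3,938.12 → $7,876.25

$3,938.12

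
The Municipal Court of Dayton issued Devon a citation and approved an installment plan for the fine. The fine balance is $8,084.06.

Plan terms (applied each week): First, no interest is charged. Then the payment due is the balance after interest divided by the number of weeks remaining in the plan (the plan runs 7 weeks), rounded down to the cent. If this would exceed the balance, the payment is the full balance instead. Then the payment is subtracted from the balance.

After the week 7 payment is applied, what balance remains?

$0.00

Week 1: $8,084.06 − $1,154.86 → $6,929.20
Week 2: $6,929.20 − $1,154.86 → $5,774.34
Week 3: $5,774.34 − $1,154.86 → $4,619.48
Week 4: $4,619.48 − $1,154.87 → $3,464.61
Week 5: $3,464.61 − $1,154.87 → $2,309.74
Week 6: $2,309.74 − $1,154.87 → $1,154.87
Week 7: $1,154.87 − $1,154.87 → $0.00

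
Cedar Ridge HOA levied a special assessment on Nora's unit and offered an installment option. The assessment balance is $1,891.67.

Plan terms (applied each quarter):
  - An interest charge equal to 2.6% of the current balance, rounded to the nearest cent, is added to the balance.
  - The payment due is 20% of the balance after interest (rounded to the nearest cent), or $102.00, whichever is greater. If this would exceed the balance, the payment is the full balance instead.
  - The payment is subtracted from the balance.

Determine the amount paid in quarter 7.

Quarter 1: opening $1,891.67; interest $49.18 → $1,940.85; payment $388.17; balance $1,552.68
Quarter 2: opening $1,552.68; interest $40.37 → $1,593.05; payment $318.61; balance $1,274.44
Quarter 3: opening $1,274.44; interest $33.14 → $1,307.58; payment $261.52; balance $1,046.06
Quarter 4: opening $1,046.06; interest $27.20 → $1,073.26; payment $214.65; balance $858.61
Quarter 5: opening $858.61; interest $22.32 → $880.93; payment $176.19; balance $704.74
Quarter 6: opening $704.74; interest $18.32 → $723.06; payment $144.61; balance $578.45
Quarter 7: opening $578.45; interest $15.04 → $593.49; payment $118.70; balance $474.79

$118.70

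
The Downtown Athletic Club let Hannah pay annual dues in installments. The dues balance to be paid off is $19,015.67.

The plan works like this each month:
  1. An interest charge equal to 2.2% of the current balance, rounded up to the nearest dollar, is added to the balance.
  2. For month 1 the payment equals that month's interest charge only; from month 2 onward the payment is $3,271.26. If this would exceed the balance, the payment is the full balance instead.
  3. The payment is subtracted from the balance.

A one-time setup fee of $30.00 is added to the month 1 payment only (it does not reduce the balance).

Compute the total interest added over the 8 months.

$1,983.00

Month 1: opening $19,015.67; interest $419.00 → $19,434.67; payment $419.00 (+ $30.00 fee); balance $19,015.67
Month 2: opening $19,015.67; interest $419.00 → $19,434.67; payment $3,271.26; balance $16,163.41
Month 3: opening $16,163.41; interest $356.00 → $16,519.41; payment $3,271.26; balance $13,248.15
Month 4: opening $13,248.15; interest $292.00 → $13,540.15; payment $3,271.26; balance $10,268.89
Month 5: opening $10,268.89; interest $226.00 → $10,494.89; payment $3,271.26; balance $7,223.63
Month 6: opening $7,223.63; interest $159.00 → $7,382.63; payment $3,271.26; balance $4,111.37
Month 7: opening $4,111.37; interest $91.00 → $4,202.37; payment $3,271.26; balance $931.11
Month 8: opening $931.11; interest $21.00 → $952.11; payment $952.11; balance $0.00
Total interest: $419.00 + $419.00 + $356.00 + $292.00 + $226.00 + $159.00 + $91.00 + $21.00 = $1,983.00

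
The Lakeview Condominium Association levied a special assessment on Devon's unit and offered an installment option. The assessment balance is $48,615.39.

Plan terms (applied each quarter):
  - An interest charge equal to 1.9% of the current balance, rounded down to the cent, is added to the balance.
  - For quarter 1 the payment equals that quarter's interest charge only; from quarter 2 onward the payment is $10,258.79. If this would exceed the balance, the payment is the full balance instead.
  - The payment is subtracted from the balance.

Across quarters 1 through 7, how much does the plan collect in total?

$52,352.33

Quarter 1: opening $48,615.39; interest $923.69 → $49,539.08; payment $923.69; balance $48,615.39
Quarter 2: opening $48,615.39; interest $923.69 → $49,539.08; payment $10,258.79; balance $39,280.29
Quarter 3: opening $39,280.29; interest $746.32 → $40,026.61; payment $10,258.79; balance $29,767.82
Quarter 4: opening $29,767.82; interest $565.58 → $30,333.40; payment $10,258.79; balance $20,074.61
Quarter 5: opening $20,074.61; interest $381.41 → $20,456.02; payment $10,258.79; balance $10,197.23
Quarter 6: opening $10,197.23; interest $193.74 → $10,390.97; payment $10,258.79; balance $132.18
Quarter 7: opening $132.18; interest $2.51 → $134.69; payment $134.69; balance $0.00
Total paid: $52,352.33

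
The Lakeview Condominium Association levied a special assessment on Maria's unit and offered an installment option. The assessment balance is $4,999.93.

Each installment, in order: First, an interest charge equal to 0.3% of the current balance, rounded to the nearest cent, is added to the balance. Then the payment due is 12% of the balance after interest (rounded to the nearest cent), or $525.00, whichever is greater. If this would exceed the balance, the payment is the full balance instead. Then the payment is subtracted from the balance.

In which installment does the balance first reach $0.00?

10

# | Opening | Interest | Payment | End bal
1 | $4,999.93 | $15.00 | $601.79 | $4,413.14
2 | $4,413.14 | $13.24 | $531.17 | $3,895.21
3 | $3,895.21 | $11.69 | $525.00 | $3,381.90
4 | $3,381.90 | $10.15 | $525.00 | $2,867.05
5 | $2,867.05 | $8.60 | $525.00 | $2,350.65
6 | $2,350.65 | $7.05 | $525.00 | $1,832.70
7 | $1,832.70 | $5.50 | $525.00 | $1,313.20
8 | $1,313.20 | $3.94 | $525.00 | $792.14
9 | $792.14 | $2.38 | $525.00 | $269.52
10 | $269.52 | $0.81 | $270.33 | $0.00
Balance reaches $0.00 in installment 10.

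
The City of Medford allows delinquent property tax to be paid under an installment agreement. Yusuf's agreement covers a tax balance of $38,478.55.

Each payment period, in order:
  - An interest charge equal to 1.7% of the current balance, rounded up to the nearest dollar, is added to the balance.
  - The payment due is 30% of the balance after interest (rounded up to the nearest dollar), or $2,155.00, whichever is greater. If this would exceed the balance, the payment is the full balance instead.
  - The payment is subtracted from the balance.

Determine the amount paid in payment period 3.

$5,950.00

Payment period 1: opening $38,478.55; interest $655.00 → $39,133.55; payment $11,741.00; balance $27,392.55
Payment period 2: opening $27,392.55; interest $466.00 → $27,858.55; payment $8,358.00; balance $19,500.55
Payment period 3: opening $19,500.55; interest $332.00 → $19,832.55; payment $5,950.00; balance $13,882.55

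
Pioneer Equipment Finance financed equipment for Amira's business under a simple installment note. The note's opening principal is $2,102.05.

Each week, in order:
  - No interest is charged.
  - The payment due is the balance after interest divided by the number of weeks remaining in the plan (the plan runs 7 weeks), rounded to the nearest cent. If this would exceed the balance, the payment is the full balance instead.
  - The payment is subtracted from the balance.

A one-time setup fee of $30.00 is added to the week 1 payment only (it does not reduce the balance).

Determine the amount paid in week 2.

$300.29

# | Opening | Payment | Fee | End bal
1 | $2,102.05 | $300.29 | $30.00 | $1,801.76
2 | $1,801.76 | $300.29 | — | $1,501.47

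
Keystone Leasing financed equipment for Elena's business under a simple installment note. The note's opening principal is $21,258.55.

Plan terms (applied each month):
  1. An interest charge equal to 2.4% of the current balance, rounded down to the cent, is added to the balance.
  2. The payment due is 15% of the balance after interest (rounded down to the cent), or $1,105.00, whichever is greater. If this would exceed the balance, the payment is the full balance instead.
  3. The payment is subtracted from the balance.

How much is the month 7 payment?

Month 1: opening $21,258.55; interest $510.20 → $21,768.75; payment $3,265.31; balance $18,503.44
Month 2: opening $18,503.44; interest $444.08 → $18,947.52; payment $2,842.12; balance $16,105.40
Month 3: opening $16,105.40; interest $386.52 → $16,491.92; payment $2,473.78; balance $14,018.14
Month 4: opening $14,018.14; interest $336.43 → $14,354.57; payment $2,153.18; balance $12,201.39
Month 5: opening $12,201.39; interest $292.83 → $12,494.22; payment $1,874.13; balance $10,620.09
Month 6: opening $10,620.09; interest $254.88 → $10,874.97; payment $1,631.24; balance $9,243.73
Month 7: opening $9,243.73; interest $221.84 → $9,465.57; payment $1,419.83; balance $8,045.74

$1,419.83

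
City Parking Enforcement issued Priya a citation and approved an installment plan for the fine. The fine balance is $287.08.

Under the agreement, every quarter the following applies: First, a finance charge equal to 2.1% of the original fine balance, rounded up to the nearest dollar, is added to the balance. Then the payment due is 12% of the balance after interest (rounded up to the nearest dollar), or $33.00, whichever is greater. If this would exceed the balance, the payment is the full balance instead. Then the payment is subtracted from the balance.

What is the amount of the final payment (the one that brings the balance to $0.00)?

$31.08

Quarter 1: opening $287.08; interest $7.00 → $294.08; payment $36.00; balance $258.08
Quarter 2: opening $258.08; interest $7.00 → $265.08; payment $33.00; balance $232.08
Quarter 3: opening $232.08; interest $7.00 → $239.08; payment $33.00; balance $206.08
Quarter 4: opening $206.08; interest $7.00 → $213.08; payment $33.00; balance $180.08
Quarter 5: opening $180.08; interest $7.00 → $187.08; payment $33.00; balance $154.08
Quarter 6: opening $154.08; interest $7.00 → $161.08; payment $33.00; balance $128.08
Quarter 7: opening $128.08; interest $7.00 → $135.08; payment $33.00; balance $102.08
Quarter 8: opening $102.08; interest $7.00 → $109.08; payment $33.00; balance $76.08
Quarter 9: opening $76.08; interest $7.00 → $83.08; payment $33.00; balance $50.08
Quarter 10: opening $50.08; interest $7.00 → $57.08; payment $33.00; balance $24.08
Quarter 11: opening $24.08; interest $7.00 → $31.08; payment $31.08; balance $0.00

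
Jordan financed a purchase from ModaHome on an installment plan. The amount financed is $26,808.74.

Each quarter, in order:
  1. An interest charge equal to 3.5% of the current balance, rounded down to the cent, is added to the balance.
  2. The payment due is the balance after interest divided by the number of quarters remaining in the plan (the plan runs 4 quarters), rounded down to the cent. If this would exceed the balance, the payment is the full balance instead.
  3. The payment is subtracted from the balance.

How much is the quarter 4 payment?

$7,690.90

Quarter 1: opening $26,808.74; interest $938.30 → $27,747.04; payment $6,936.76; balance $20,810.28
Quarter 2: opening $20,810.28; interest $728.35 → $21,538.63; payment $7,179.54; balance $14,359.09
Quarter 3: opening $14,359.09; interest $502.56 → $14,861.65; payment $7,430.82; balance $7,430.83
Quarter 4: opening $7,430.83; interest $260.07 → $7,690.90; payment $7,690.90; balance $0.00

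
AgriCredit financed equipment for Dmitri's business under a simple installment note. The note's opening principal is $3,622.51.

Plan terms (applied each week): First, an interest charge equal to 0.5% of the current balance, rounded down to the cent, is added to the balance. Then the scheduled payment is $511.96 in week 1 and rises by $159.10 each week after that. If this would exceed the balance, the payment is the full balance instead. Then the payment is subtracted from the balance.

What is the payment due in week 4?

$989.26

Week 1: $3,622.51 +$18.11 interest = $3,640.62; pay $511.96 → $3,128.66
Week 2: $3,128.66 +$15.64 interest = $3,144.30; pay $671.06 → $2,473.24
Week 3: $2,473.24 +$12.36 interest = $2,485.60; pay $830.16 → $1,655.44
Week 4: $1,655.44 +$8.27 interest = $1,663.71; pay $989.26 → $674.45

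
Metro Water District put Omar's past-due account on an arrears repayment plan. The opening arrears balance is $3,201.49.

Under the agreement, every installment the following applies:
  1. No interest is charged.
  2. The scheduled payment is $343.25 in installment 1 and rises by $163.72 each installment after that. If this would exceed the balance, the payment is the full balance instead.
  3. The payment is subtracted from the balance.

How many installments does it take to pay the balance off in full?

5

Installment 1: opening $3,201.49; payment $343.25; balance $2,858.24
Installment 2: opening $2,858.24; payment $506.97; balance $2,351.27
Installment 3: opening $2,351.27; payment $670.69; balance $1,680.58
Installment 4: opening $1,680.58; payment $834.41; balance $846.17
Installment 5: opening $846.17; payment $846.17; balance $0.00
Balance reaches $0.00 in installment 5.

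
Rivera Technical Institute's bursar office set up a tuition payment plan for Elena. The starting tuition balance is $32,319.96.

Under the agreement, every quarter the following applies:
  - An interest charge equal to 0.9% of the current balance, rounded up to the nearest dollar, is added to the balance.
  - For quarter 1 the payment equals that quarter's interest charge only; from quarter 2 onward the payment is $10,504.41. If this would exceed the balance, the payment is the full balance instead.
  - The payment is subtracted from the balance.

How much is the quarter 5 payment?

$1,416.73

# | Opening | Interest | Payment | End bal
1 | $32,319.96 | $291.00 | $291.00 | $32,319.96
2 | $32,319.96 | $291.00 | $10,504.41 | $22,106.55
3 | $22,106.55 | $199.00 | $10,504.41 | $11,801.14
4 | $11,801.14 | $107.00 | $10,504.41 | $1,403.73
5 | $1,403.73 | $13.00 | $1,416.73 | $0.00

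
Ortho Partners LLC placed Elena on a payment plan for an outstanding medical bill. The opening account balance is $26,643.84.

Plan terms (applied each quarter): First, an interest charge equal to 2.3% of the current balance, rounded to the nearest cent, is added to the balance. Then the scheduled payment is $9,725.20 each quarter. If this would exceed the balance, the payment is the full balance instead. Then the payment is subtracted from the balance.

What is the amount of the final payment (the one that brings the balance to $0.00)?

Quarter 1: opening $26,643.84; interest $612.81 → $27,256.65; payment $9,725.20; balance $17,531.45
Quarter 2: opening $17,531.45; interest $403.22 → $17,934.67; payment $9,725.20; balance $8,209.47
Quarter 3: opening $8,209.47; interest $188.82 → $8,398.29; payment $8,398.29; balance $0.00

$8,398.29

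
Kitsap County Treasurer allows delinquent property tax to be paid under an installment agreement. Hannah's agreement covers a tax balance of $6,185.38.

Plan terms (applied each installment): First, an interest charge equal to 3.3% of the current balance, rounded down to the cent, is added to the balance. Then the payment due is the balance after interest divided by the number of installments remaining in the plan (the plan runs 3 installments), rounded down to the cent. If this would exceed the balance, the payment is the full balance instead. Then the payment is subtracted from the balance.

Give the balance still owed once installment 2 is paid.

$2,200.11

Installment 1: $6,185.38 +$204.11 interest = $6,389.49; pay $2,129.83 → $4,259.66
Installment 2: $4,259.66 +$140.56 interest = $4,400.22; pay $2,200.11 → $2,200.11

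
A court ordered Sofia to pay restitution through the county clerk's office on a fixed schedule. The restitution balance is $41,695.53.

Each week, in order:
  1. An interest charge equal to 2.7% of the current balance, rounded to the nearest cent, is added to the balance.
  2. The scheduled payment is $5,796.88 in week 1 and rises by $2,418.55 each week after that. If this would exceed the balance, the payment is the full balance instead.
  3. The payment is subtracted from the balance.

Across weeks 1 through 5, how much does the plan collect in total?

$45,366.84

Week 1: opening $41,695.53; interest $1,125.78 → $42,821.31; payment $5,796.88; balance $37,024.43
Week 2: opening $37,024.43; interest $999.66 → $38,024.09; payment $8,215.43; balance $29,808.66
Week 3: opening $29,808.66; interest $804.83 → $30,613.49; payment $10,633.98; balance $19,979.51
Week 4: opening $19,979.51; interest $539.45 → $20,518.96; payment $13,052.53; balance $7,466.43
Week 5: opening $7,466.43; interest $201.59 → $7,668.02; payment $7,668.02; balance $0.00
Total paid: $45,366.84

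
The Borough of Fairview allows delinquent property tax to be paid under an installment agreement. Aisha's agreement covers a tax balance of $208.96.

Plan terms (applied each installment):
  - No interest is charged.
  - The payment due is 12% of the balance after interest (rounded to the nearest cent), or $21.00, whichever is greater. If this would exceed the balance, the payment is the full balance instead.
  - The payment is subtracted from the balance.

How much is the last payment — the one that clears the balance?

$14.81

Installment 1: $208.96 − $25.08 → $183.88
Installment 2: $183.88 − $22.07 → $161.81
Installment 3: $161.81 − $21.00 → $140.81
Installment 4: $140.81 − $21.00 → $119.81
Installment 5: $119.81 − $21.00 → $98.81
Installment 6: $98.81 − $21.00 → $77.81
Installment 7: $77.81 − $21.00 → $56.81
Installment 8: $56.81 − $21.00 → $35.81
Installment 9: $35.81 − $21.00 → $14.81
Installment 10: $14.81 − $14.81 → $0.00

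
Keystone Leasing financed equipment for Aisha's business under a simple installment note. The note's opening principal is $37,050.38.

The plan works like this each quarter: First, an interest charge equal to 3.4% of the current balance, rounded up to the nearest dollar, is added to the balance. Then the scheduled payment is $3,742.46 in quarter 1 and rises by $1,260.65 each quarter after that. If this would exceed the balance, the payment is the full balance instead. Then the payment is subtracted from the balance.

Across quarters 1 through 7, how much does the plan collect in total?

$42,443.38

Quarter 1: opening $37,050.38; interest $1,260.00 → $38,310.38; payment $3,742.46; balance $34,567.92
Quarter 2: opening $34,567.92; interest $1,176.00 → $35,743.92; payment $5,003.11; balance $30,740.81
Quarter 3: opening $30,740.81; interest $1,046.00 → $31,786.81; payment $6,263.76; balance $25,523.05
Quarter 4: opening $25,523.05; interest $868.00 → $26,391.05; payment $7,524.41; balance $18,866.64
Quarter 5: opening $18,866.64; interest $642.00 → $19,508.64; payment $8,785.06; balance $10,723.58
Quarter 6: opening $10,723.58; interest $365.00 → $11,088.58; payment $10,045.71; balance $1,042.87
Quarter 7: opening $1,042.87; interest $36.00 → $1,078.87; payment $1,078.87; balance $0.00
Total paid: $42,443.38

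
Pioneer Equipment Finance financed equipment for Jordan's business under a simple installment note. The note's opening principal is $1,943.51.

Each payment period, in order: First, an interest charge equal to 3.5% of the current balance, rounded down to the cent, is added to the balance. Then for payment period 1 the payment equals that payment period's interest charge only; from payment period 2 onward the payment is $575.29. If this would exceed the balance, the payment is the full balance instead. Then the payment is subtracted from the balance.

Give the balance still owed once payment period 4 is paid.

Payment period 1: $1,943.51 +$68.02 interest = $2,011.53; pay $68.02 → $1,943.51
Payment period 2: $1,943.51 +$68.02 interest = $2,011.53; pay $575.29 → $1,436.24
Payment period 3: $1,436.24 +$50.26 interest = $1,486.50; pay $575.29 → $911.21
Payment period 4: $911.21 +$31.89 interest = $943.10; pay $575.29 → $367.81

$367.81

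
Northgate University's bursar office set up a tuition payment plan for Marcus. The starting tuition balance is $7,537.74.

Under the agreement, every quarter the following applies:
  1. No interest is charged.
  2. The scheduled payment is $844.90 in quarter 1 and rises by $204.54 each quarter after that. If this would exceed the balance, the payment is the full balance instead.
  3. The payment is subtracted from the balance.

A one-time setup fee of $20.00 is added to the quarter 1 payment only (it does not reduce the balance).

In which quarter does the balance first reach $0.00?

6

Quarter 1: opening $7,537.74; payment $844.90 (+ $20.00 fee); balance $6,692.84
Quarter 2: opening $6,692.84; payment $1,049.44; balance $5,643.40
Quarter 3: opening $5,643.40; payment $1,253.98; balance $4,389.42
Quarter 4: opening $4,389.42; payment $1,458.52; balance $2,930.90
Quarter 5: opening $2,930.90; payment $1,663.06; balance $1,267.84
Quarter 6: opening $1,267.84; payment $1,267.84; balance $0.00
Balance reaches $0.00 in quarter 6.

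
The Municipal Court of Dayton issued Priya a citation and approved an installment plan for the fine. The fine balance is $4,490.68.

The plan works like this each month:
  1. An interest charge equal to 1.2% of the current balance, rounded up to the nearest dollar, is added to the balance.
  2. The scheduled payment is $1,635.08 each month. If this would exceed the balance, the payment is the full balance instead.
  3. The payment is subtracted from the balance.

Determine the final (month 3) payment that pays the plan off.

$1,325.52

# | Opening | Interest | Payment | End bal
1 | $4,490.68 | $54.00 | $1,635.08 | $2,909.60
2 | $2,909.60 | $35.00 | $1,635.08 | $1,309.52
3 | $1,309.52 | $16.00 | $1,325.52 | $0.00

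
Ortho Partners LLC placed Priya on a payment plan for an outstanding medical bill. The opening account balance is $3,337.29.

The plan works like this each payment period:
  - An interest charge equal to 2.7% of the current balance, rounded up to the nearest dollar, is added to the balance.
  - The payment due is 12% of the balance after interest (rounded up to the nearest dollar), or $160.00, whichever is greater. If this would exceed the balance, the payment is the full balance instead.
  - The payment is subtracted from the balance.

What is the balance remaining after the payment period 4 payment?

$2,226.29

Payment period 1: $3,337.29 +$91.00 interest = $3,428.29; pay $412.00 → $3,016.29
Payment period 2: $3,016.29 +$82.00 interest = $3,098.29; pay $372.00 → $2,726.29
Payment period 3: $2,726.29 +$74.00 interest = $2,800.29; pay $337.00 → $2,463.29
Payment period 4: $2,463.29 +$67.00 interest = $2,530.29; pay $304.00 → $2,226.29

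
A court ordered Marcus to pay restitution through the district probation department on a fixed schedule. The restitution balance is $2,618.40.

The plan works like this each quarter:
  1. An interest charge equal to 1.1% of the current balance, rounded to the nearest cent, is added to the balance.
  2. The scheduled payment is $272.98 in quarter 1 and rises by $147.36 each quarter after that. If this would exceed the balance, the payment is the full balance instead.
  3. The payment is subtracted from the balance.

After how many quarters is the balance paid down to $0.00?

5

Quarter 1: $2,618.40 +$28.80 interest = $2,647.20; pay $272.98 → $2,374.22
Quarter 2: $2,374.22 +$26.12 interest = $2,400.34; pay $420.34 → $1,980.00
Quarter 3: $1,980.00 +$21.78 interest = $2,001.78; pay $567.70 → $1,434.08
Quarter 4: $1,434.08 +$15.77 interest = $1,449.85; pay $715.06 → $734.79
Quarter 5: $734.79 +$8.08 interest = $742.87; pay $742.87 → $0.00
Balance reaches $0.00 in quarter 5.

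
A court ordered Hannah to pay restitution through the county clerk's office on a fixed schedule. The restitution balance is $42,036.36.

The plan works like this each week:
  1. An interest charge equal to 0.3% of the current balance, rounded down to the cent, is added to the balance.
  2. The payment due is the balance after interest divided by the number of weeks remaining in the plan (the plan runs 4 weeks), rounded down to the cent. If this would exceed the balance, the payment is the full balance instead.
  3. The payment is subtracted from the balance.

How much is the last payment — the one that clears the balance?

$10,635.77

# | Opening | Interest | Payment | End bal
1 | $42,036.36 | $126.10 | $10,540.61 | $31,621.85
2 | $31,621.85 | $94.86 | $10,572.23 | $21,144.48
3 | $21,144.48 | $63.43 | $10,603.95 | $10,603.96
4 | $10,603.96 | $31.81 | $10,635.77 | $0.00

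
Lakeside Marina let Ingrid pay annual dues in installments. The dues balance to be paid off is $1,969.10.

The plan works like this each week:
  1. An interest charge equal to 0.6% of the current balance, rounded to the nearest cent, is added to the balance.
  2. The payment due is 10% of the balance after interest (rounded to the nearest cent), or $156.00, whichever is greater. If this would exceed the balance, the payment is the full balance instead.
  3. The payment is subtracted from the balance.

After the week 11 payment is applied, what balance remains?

Week 1: $1,969.10 +$11.81 interest = $1,980.91; pay $198.09 → $1,782.82
Week 2: $1,782.82 +$10.70 interest = $1,793.52; pay $179.35 → $1,614.17
Week 3: $1,614.17 +$9.69 interest = $1,623.86; pay $162.39 → $1,461.47
Week 4: $1,461.47 +$8.77 interest = $1,470.24; pay $156.00 → $1,314.24
Week 5: $1,314.24 +$7.89 interest = $1,322.13; pay $156.00 → $1,166.13
Week 6: $1,166.13 +$7.00 interest = $1,173.13; pay $156.00 → $1,017.13
Week 7: $1,017.13 +$6.10 interest = $1,023.23; pay $156.00 → $867.23
Week 8: $867.23 +$5.20 interest = $872.43; pay $156.00 → $716.43
Week 9: $716.43 +$4.30 interest = $720.73; pay $156.00 → $564.73
Week 10: $564.73 +$3.39 interest = $568.12; pay $156.00 → $412.12
Week 11: $412.12 +$2.47 interest = $414.59; pay $156.00 → $258.59

$258.59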